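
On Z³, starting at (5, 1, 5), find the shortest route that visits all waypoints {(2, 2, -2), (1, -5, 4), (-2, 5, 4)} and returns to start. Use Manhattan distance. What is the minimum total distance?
48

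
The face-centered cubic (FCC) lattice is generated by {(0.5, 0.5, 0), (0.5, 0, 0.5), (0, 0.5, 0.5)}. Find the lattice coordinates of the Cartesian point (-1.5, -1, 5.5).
-8b₁ + 5b₂ + 6b₃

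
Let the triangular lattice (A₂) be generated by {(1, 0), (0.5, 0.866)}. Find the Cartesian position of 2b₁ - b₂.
(1.5, -0.866)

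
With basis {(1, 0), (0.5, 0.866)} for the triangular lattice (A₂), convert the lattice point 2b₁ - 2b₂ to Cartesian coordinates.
(1, -1.732)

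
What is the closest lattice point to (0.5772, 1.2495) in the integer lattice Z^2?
(1, 1)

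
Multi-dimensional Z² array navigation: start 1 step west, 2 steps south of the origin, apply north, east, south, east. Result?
(1, -2)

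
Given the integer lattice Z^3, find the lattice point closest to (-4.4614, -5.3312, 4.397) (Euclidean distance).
(-4, -5, 4)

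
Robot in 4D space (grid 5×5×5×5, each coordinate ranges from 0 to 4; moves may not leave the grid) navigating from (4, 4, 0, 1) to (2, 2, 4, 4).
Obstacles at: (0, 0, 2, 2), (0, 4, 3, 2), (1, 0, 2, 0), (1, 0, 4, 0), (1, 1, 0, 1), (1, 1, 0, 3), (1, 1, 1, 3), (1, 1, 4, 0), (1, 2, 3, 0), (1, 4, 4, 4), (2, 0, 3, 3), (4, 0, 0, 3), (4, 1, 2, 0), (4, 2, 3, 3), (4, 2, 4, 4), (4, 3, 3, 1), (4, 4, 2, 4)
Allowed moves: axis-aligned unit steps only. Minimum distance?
11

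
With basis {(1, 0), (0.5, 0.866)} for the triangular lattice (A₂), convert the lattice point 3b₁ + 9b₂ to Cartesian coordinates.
(7.5, 7.794)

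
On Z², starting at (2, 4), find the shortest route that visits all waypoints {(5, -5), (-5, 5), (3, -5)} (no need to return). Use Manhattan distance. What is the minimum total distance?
28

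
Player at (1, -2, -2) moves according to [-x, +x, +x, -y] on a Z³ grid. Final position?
(2, -3, -2)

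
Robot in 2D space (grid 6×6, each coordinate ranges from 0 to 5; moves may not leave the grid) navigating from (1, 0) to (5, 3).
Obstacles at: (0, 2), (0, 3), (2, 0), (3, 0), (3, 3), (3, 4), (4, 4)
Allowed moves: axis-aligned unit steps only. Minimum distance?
7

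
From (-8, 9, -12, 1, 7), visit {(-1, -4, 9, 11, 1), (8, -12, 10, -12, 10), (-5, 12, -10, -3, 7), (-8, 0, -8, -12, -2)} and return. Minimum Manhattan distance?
212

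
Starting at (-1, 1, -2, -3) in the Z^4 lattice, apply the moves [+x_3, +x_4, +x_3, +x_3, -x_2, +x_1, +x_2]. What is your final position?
(0, 1, 1, -2)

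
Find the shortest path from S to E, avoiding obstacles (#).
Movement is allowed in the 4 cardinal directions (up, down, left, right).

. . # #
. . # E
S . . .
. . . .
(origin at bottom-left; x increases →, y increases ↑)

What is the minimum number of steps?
4
(one shortest path: (0, 1) → (1, 1) → (2, 1) → (3, 1) → (3, 2))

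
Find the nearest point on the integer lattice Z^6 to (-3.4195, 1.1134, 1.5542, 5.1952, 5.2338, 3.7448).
(-3, 1, 2, 5, 5, 4)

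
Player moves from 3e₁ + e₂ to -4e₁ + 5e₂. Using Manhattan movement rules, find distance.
11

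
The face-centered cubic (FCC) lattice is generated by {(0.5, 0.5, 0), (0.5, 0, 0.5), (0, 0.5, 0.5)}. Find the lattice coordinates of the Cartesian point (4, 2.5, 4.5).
2b₁ + 6b₂ + 3b₃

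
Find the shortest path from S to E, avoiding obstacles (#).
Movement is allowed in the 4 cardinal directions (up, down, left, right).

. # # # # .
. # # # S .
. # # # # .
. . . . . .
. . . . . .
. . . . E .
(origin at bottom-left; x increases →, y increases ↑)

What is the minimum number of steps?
6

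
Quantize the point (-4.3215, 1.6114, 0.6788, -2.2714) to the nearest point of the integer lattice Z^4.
(-4, 2, 1, -2)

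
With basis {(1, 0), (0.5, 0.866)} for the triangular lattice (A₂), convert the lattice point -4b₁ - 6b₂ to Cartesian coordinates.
(-7, -5.196)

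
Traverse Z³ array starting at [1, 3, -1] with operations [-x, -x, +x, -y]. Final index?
(0, 2, -1)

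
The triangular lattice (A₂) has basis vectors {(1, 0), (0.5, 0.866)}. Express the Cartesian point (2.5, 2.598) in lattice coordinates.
b₁ + 3b₂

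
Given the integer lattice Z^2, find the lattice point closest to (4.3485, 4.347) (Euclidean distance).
(4, 4)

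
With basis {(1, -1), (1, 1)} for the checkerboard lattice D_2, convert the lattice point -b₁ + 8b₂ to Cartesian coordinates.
(7, 9)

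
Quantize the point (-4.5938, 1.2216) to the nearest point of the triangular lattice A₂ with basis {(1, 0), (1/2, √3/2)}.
(-4.5, 0.866)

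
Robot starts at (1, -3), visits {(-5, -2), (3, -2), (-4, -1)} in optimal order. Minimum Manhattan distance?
13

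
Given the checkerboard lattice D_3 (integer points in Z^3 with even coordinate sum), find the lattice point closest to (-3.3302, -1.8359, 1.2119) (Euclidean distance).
(-3, -2, 1)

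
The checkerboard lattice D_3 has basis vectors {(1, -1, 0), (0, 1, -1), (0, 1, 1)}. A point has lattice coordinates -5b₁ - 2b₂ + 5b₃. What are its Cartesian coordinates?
(-5, 8, 7)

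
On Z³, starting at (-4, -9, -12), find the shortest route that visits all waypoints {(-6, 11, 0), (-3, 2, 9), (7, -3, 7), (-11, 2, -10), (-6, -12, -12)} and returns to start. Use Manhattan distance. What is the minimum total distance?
124
(one optimal route: (-4, -9, -12) → (7, -3, 7) → (-3, 2, 9) → (-6, 11, 0) → (-11, 2, -10) → (-6, -12, -12) → (-4, -9, -12))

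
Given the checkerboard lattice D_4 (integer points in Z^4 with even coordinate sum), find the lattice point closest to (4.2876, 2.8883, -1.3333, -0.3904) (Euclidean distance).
(4, 3, -1, 0)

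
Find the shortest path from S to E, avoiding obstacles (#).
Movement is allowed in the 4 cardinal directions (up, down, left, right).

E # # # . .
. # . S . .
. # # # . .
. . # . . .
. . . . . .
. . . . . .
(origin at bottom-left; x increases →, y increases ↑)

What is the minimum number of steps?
12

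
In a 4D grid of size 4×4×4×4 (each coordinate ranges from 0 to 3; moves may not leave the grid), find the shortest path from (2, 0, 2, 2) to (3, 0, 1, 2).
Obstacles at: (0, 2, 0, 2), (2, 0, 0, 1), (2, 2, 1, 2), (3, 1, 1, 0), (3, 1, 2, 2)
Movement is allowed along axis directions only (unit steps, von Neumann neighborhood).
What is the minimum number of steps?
2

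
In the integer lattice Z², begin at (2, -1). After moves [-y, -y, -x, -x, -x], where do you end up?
(-1, -3)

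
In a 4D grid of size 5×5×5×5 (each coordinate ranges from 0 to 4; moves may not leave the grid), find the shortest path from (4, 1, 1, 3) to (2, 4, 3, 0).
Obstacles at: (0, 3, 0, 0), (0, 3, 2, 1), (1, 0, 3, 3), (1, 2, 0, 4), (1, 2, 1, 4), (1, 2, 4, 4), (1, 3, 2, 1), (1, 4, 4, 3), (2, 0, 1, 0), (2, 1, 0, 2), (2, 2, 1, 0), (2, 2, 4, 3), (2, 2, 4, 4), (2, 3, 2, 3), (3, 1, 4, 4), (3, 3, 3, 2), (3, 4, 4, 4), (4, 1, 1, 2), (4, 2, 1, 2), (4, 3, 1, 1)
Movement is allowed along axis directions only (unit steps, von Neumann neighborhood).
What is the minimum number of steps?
10
(one shortest path: (4, 1, 1, 3) → (3, 1, 1, 3) → (2, 1, 1, 3) → (2, 2, 1, 3) → (2, 3, 1, 3) → (2, 4, 1, 3) → (2, 4, 2, 3) → (2, 4, 3, 3) → (2, 4, 3, 2) → (2, 4, 3, 1) → (2, 4, 3, 0))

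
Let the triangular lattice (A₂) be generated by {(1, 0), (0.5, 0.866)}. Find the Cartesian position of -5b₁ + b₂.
(-4.5, 0.866)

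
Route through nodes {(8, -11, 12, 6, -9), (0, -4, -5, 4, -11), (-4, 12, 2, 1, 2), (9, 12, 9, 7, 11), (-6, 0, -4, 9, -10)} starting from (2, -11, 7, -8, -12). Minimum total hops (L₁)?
156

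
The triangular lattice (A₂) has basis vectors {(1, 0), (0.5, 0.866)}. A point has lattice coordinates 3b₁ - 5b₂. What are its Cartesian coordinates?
(0.5, -4.33)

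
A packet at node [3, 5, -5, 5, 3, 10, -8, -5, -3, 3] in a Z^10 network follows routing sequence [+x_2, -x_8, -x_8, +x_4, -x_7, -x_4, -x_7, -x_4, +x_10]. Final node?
(3, 6, -5, 4, 3, 10, -10, -7, -3, 4)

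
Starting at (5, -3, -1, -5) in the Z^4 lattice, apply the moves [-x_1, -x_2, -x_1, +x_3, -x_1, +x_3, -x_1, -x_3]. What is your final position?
(1, -4, 0, -5)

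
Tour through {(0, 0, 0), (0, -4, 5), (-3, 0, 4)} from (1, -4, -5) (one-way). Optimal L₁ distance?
25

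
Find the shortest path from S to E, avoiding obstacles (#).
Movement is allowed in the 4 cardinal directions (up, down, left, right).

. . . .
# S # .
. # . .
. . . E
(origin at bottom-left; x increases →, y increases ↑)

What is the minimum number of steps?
6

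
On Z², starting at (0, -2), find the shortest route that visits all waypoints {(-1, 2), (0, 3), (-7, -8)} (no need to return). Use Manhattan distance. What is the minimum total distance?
23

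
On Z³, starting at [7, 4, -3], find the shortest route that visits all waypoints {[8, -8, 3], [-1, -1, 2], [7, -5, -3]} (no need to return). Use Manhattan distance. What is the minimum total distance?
36
(one optimal route: (7, 4, -3) → (7, -5, -3) → (8, -8, 3) → (-1, -1, 2))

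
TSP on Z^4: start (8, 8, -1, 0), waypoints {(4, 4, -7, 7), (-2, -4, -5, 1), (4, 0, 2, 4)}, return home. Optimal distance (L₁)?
82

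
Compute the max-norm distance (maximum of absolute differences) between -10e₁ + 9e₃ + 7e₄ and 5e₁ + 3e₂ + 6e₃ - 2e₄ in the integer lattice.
15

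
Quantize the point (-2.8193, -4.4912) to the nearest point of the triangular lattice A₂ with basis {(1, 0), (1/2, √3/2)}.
(-2.5, -4.33)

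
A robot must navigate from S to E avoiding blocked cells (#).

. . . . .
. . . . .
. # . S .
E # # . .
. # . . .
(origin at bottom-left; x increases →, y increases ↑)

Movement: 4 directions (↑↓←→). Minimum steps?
6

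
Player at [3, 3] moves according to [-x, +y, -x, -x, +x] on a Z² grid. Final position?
(1, 4)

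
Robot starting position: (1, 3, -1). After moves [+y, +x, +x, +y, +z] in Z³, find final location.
(3, 5, 0)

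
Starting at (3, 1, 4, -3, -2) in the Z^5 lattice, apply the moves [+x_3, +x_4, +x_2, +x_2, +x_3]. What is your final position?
(3, 3, 6, -2, -2)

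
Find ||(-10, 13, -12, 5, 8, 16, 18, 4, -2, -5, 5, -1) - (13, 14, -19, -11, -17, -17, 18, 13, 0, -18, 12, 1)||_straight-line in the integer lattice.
53.4416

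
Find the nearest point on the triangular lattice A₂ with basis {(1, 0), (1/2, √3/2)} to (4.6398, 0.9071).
(4.5, 0.866)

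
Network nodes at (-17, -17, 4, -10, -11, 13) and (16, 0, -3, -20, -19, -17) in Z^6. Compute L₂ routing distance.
49.9099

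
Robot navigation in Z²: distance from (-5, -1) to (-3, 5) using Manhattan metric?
8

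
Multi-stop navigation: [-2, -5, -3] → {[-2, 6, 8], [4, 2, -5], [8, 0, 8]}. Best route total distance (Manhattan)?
50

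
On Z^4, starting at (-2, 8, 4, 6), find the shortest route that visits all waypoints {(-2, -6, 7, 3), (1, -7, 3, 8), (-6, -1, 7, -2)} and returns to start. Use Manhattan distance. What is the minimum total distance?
72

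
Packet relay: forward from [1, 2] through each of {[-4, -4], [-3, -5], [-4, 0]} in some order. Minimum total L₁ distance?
13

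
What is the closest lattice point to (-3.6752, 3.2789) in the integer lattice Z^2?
(-4, 3)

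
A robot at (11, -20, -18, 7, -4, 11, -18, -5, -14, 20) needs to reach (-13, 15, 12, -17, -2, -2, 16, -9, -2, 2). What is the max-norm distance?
35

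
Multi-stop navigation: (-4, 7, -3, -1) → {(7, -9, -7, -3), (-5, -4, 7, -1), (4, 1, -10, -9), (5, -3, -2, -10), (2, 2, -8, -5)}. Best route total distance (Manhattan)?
93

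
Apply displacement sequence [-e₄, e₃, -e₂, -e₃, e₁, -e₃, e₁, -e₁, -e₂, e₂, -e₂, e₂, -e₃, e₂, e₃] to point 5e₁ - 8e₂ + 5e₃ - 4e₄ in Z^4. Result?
(6, -8, 4, -5)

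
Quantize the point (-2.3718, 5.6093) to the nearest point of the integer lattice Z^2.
(-2, 6)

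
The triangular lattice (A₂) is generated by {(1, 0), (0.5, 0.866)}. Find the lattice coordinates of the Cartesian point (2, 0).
2b₁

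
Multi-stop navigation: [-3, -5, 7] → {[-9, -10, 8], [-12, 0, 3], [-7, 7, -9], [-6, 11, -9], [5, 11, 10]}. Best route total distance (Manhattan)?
89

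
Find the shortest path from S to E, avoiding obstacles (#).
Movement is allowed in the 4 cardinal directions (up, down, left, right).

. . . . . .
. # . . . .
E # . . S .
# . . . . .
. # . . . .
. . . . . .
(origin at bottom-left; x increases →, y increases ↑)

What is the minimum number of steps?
8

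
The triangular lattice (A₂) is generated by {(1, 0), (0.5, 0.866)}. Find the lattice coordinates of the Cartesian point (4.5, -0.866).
5b₁ - b₂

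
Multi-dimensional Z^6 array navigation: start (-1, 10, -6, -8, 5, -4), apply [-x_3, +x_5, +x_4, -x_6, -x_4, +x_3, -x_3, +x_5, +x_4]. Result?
(-1, 10, -7, -7, 7, -5)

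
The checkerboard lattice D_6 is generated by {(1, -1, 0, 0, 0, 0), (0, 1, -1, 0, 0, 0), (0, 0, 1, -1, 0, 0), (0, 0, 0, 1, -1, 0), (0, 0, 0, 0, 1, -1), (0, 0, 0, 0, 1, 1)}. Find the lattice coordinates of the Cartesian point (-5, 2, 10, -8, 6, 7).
-5b₁ - 3b₂ + 7b₃ - b₄ - b₅ + 6b₆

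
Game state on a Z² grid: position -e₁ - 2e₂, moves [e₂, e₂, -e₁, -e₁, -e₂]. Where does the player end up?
(-3, -1)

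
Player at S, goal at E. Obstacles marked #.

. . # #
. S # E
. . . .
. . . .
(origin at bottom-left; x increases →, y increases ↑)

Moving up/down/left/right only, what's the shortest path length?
4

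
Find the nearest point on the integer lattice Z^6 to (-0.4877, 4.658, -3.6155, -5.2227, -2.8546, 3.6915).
(0, 5, -4, -5, -3, 4)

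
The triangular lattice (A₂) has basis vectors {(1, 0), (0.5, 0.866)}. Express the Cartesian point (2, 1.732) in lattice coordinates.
b₁ + 2b₂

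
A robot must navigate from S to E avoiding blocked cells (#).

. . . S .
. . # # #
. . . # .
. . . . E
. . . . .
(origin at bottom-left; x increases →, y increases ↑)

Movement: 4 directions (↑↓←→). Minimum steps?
8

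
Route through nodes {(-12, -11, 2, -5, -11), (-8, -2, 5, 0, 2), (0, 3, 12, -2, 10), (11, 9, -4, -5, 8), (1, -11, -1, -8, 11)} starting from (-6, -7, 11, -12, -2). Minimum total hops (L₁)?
173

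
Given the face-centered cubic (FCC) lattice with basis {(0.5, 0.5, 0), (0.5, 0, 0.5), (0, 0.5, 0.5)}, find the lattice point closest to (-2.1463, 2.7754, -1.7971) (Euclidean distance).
(-2, 3, -2)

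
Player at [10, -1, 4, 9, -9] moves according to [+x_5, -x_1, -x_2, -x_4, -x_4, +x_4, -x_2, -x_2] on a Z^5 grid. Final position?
(9, -4, 4, 8, -8)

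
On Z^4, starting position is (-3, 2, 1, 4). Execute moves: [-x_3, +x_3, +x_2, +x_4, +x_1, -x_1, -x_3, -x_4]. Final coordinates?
(-3, 3, 0, 4)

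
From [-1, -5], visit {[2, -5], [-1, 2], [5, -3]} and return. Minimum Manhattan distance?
26
(one optimal route: (-1, -5) → (2, -5) → (5, -3) → (-1, 2) → (-1, -5))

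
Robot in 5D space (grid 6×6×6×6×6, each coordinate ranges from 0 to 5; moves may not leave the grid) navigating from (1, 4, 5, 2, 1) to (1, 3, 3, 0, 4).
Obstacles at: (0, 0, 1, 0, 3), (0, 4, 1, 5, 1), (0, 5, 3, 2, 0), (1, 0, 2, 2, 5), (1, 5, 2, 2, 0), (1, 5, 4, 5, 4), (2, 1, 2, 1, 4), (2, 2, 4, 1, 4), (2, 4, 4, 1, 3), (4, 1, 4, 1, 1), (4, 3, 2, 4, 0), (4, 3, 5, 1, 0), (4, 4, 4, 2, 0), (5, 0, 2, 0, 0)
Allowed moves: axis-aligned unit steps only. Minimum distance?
8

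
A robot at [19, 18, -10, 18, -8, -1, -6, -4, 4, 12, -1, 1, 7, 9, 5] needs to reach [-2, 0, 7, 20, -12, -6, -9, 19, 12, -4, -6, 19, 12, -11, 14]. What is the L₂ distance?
53.0283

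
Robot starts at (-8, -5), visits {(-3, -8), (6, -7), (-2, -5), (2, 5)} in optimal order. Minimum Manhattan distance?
36
(one optimal route: (-8, -5) → (-2, -5) → (-3, -8) → (6, -7) → (2, 5))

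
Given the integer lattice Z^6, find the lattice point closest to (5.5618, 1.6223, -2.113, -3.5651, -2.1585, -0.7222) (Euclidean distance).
(6, 2, -2, -4, -2, -1)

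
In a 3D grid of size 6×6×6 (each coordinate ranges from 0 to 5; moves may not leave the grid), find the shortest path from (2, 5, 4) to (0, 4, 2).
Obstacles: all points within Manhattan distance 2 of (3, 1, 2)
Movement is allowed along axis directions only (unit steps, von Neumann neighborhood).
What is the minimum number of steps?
5
(one shortest path: (2, 5, 4) → (1, 5, 4) → (0, 5, 4) → (0, 4, 4) → (0, 4, 3) → (0, 4, 2))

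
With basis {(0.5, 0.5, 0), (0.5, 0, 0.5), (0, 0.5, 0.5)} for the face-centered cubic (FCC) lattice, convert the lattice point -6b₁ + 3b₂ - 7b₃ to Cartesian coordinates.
(-1.5, -6.5, -2)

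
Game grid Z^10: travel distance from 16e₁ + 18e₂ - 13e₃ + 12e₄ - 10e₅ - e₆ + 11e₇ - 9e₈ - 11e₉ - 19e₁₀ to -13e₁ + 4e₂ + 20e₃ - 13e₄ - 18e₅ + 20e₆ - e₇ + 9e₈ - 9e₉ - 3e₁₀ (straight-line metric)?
63.1189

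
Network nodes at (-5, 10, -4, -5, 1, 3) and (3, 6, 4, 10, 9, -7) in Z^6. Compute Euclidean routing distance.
23.0868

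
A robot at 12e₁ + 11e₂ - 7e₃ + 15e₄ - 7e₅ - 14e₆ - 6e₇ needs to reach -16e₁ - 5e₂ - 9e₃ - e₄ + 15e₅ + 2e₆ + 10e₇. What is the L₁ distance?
116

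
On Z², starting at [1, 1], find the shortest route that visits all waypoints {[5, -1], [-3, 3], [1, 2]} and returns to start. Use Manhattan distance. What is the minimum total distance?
24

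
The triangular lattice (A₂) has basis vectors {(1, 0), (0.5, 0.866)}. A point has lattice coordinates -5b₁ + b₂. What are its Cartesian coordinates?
(-4.5, 0.866)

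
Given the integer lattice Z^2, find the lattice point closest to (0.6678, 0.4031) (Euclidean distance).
(1, 0)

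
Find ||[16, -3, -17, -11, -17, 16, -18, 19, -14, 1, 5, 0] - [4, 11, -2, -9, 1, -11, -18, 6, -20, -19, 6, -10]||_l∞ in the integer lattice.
27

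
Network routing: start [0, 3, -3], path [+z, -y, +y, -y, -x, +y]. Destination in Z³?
(-1, 3, -2)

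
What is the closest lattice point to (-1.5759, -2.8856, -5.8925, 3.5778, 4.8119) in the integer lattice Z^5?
(-2, -3, -6, 4, 5)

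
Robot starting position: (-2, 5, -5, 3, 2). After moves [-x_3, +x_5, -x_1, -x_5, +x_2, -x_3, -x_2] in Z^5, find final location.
(-3, 5, -7, 3, 2)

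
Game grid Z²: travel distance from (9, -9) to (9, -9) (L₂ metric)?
0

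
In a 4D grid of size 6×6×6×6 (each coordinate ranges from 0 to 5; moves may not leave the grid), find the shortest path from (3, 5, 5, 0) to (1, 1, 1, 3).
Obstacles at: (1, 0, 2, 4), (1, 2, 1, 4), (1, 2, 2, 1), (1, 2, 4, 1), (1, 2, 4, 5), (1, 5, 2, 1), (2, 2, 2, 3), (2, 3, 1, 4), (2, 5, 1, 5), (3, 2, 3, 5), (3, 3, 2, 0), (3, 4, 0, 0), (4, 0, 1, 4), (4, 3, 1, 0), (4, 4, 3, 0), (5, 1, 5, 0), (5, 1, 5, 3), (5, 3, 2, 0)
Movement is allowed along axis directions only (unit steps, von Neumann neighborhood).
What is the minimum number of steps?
13
(one shortest path: (3, 5, 5, 0) → (2, 5, 5, 0) → (1, 5, 5, 0) → (1, 4, 5, 0) → (1, 3, 5, 0) → (1, 2, 5, 0) → (1, 1, 5, 0) → (1, 1, 4, 0) → (1, 1, 3, 0) → (1, 1, 2, 0) → (1, 1, 1, 0) → (1, 1, 1, 1) → (1, 1, 1, 2) → (1, 1, 1, 3))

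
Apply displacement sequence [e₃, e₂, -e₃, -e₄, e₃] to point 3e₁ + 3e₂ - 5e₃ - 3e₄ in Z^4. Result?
(3, 4, -4, -4)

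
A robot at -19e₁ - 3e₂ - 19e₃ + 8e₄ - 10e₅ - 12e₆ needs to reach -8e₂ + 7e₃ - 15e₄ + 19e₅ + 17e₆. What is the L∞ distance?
29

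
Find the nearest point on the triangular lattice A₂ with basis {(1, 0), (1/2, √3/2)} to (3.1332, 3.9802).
(3.5, 4.33)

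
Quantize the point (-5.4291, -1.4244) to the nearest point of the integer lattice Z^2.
(-5, -1)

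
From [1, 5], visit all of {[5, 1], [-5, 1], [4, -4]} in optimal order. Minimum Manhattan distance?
26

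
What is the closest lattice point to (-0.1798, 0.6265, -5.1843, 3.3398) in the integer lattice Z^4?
(0, 1, -5, 3)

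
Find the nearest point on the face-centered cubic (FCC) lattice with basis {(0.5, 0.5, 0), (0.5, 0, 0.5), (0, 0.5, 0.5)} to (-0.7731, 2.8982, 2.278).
(-0.5, 3, 2.5)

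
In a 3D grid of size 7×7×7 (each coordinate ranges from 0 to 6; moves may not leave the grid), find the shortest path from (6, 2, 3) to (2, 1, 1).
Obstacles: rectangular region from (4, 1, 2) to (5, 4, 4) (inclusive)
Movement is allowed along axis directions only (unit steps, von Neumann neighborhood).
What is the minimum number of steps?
7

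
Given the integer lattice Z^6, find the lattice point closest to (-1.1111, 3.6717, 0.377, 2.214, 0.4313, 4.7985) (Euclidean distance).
(-1, 4, 0, 2, 0, 5)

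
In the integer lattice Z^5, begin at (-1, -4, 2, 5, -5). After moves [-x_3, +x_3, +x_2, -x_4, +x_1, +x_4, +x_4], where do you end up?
(0, -3, 2, 6, -5)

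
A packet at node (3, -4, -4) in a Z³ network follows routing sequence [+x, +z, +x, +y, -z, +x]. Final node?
(6, -3, -4)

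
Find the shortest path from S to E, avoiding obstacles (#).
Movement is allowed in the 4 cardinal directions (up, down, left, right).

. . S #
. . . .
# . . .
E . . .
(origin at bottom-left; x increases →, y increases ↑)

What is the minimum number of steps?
5
(one shortest path: (2, 3) → (1, 3) → (1, 2) → (1, 1) → (1, 0) → (0, 0))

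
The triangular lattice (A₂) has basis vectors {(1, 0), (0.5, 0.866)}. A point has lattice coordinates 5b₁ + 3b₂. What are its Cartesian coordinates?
(6.5, 2.598)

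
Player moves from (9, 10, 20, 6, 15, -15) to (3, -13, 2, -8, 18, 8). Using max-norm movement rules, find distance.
23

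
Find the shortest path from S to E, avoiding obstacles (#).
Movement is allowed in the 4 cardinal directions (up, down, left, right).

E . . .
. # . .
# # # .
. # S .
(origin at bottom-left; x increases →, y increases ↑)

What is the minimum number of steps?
7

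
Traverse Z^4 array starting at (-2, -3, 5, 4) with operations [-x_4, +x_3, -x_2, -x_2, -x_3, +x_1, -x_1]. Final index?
(-2, -5, 5, 3)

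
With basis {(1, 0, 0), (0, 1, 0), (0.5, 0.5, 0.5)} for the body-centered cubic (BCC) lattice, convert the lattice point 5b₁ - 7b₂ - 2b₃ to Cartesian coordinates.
(4, -8, -1)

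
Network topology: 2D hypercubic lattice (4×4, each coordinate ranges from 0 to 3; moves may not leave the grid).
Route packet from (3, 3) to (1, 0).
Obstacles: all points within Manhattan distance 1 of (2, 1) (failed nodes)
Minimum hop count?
7
(one shortest path: (3, 3) → (2, 3) → (1, 3) → (0, 3) → (0, 2) → (0, 1) → (0, 0) → (1, 0))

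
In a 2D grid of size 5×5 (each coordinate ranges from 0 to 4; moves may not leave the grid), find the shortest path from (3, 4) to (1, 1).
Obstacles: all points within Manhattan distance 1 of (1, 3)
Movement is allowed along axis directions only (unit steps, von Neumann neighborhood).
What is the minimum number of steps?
5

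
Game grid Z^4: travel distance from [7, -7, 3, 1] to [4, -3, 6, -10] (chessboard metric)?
11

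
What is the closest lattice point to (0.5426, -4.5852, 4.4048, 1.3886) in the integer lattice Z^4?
(1, -5, 4, 1)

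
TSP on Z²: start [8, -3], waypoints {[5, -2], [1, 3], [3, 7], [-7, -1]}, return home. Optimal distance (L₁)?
50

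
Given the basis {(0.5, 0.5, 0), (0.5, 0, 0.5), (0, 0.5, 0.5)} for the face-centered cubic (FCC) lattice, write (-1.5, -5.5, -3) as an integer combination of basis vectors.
-4b₁ + b₂ - 7b₃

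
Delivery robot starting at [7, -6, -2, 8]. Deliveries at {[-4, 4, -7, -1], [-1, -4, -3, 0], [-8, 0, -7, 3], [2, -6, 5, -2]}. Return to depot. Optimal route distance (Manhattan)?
96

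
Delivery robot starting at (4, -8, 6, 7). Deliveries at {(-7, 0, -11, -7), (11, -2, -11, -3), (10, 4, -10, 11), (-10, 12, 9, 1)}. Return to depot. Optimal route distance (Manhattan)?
170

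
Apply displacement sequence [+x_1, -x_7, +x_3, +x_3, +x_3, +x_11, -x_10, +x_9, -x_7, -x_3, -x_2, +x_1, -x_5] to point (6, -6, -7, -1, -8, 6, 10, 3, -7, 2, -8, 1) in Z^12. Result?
(8, -7, -5, -1, -9, 6, 8, 3, -6, 1, -7, 1)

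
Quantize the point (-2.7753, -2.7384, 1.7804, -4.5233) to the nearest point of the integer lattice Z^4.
(-3, -3, 2, -5)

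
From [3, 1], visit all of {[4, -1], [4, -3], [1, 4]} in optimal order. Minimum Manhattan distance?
15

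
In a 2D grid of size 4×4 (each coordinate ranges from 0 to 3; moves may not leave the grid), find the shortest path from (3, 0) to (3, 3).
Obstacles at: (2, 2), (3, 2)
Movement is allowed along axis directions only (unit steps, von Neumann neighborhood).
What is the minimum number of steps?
7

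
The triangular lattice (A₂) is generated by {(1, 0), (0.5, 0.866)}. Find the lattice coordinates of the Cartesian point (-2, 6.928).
-6b₁ + 8b₂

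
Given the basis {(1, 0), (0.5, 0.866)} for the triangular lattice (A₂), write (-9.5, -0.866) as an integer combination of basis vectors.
-9b₁ - b₂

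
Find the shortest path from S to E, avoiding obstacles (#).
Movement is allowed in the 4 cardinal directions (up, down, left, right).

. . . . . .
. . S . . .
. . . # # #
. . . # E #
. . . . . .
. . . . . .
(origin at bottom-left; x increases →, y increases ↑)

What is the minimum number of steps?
6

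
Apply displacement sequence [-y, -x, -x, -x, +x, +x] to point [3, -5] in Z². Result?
(2, -6)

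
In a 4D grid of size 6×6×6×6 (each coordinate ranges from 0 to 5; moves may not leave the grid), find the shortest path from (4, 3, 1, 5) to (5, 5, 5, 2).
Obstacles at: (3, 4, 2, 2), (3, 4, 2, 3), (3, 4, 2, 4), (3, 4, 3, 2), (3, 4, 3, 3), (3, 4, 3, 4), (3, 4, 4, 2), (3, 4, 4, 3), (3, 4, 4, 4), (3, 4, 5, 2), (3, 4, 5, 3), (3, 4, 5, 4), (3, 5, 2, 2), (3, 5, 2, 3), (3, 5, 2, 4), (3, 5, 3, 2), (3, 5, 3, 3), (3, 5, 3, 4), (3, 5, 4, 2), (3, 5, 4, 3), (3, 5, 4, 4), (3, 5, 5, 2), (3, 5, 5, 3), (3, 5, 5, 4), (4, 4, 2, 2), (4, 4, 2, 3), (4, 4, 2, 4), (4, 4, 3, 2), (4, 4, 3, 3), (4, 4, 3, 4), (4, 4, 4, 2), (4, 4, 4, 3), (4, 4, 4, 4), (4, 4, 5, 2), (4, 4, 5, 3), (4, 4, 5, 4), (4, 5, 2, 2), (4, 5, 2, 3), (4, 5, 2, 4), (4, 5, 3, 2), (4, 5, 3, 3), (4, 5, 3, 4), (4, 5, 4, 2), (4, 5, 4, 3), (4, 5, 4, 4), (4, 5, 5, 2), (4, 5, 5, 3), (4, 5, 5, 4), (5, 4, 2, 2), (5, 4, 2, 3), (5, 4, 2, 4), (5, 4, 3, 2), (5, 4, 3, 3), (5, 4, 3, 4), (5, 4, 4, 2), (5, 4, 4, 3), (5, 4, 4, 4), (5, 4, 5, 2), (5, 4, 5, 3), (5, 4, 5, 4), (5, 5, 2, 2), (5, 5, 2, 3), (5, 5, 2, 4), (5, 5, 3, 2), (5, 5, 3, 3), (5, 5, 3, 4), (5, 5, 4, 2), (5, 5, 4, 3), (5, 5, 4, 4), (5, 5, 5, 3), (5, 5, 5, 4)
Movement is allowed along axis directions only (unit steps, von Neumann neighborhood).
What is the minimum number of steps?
12
(one shortest path: (4, 3, 1, 5) → (5, 3, 1, 5) → (5, 4, 1, 5) → (5, 5, 1, 5) → (5, 5, 1, 4) → (5, 5, 1, 3) → (5, 5, 1, 2) → (5, 5, 1, 1) → (5, 5, 2, 1) → (5, 5, 3, 1) → (5, 5, 4, 1) → (5, 5, 5, 1) → (5, 5, 5, 2))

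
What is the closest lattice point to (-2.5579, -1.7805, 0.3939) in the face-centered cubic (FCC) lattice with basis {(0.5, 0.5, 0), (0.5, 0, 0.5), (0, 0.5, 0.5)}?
(-2.5, -2, 0.5)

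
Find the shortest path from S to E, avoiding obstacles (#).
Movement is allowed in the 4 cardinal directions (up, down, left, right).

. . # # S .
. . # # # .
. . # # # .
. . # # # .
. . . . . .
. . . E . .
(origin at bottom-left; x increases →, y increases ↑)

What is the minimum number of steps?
8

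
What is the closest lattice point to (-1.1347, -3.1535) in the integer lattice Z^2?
(-1, -3)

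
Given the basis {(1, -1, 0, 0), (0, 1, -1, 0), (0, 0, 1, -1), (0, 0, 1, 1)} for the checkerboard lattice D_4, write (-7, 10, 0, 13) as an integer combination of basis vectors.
-7b₁ + 3b₂ - 5b₃ + 8b₄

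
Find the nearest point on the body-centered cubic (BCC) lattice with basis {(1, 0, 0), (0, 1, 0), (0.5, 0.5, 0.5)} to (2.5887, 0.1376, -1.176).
(3, 0, -1)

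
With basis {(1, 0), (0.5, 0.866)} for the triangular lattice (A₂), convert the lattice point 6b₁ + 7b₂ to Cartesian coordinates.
(9.5, 6.062)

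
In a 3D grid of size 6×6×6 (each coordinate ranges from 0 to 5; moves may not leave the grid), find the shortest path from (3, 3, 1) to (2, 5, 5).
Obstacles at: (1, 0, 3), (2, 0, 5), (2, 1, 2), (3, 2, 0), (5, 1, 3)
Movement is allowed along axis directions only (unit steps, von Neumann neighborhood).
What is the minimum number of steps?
7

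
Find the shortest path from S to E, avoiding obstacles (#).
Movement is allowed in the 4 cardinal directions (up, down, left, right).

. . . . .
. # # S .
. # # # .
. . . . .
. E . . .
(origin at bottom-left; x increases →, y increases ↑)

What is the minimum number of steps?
7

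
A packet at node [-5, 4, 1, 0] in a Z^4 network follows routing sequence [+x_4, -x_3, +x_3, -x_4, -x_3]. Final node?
(-5, 4, 0, 0)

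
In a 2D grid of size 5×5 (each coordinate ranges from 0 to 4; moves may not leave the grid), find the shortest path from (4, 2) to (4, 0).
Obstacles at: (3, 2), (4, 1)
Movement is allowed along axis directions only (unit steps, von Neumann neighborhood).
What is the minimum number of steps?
8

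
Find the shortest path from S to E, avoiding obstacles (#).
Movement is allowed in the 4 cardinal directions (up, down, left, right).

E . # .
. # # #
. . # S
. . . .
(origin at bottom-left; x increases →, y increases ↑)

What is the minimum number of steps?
7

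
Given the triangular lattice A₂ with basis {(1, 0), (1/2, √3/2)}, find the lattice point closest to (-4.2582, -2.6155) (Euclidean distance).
(-4.5, -2.598)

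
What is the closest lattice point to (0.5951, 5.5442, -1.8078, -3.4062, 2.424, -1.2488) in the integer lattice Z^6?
(1, 6, -2, -3, 2, -1)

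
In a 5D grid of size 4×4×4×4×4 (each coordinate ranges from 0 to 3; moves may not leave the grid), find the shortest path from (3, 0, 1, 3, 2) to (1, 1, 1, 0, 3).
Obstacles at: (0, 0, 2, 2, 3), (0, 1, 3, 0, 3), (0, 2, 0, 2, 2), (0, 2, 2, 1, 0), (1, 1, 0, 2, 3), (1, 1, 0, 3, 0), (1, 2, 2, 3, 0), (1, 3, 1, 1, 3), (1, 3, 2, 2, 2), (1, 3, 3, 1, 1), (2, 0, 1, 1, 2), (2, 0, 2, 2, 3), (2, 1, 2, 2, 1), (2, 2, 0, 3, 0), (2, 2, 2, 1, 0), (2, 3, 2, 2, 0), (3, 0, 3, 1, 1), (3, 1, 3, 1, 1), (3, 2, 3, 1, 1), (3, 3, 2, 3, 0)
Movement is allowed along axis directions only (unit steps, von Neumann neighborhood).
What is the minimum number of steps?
7
(one shortest path: (3, 0, 1, 3, 2) → (2, 0, 1, 3, 2) → (1, 0, 1, 3, 2) → (1, 1, 1, 3, 2) → (1, 1, 1, 2, 2) → (1, 1, 1, 1, 2) → (1, 1, 1, 0, 2) → (1, 1, 1, 0, 3))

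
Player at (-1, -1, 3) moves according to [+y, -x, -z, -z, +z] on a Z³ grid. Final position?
(-2, 0, 2)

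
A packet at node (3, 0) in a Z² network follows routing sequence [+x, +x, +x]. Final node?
(6, 0)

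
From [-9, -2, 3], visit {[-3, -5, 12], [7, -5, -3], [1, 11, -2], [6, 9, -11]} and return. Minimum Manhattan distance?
110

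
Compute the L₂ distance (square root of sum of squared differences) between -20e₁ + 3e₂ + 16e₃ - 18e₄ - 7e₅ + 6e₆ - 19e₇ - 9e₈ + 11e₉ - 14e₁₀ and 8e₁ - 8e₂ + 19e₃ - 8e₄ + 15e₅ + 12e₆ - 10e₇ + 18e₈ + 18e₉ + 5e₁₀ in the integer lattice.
52.4786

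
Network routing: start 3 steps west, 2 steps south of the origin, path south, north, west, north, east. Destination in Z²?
(-3, -1)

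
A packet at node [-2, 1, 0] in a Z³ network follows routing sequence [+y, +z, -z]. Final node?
(-2, 2, 0)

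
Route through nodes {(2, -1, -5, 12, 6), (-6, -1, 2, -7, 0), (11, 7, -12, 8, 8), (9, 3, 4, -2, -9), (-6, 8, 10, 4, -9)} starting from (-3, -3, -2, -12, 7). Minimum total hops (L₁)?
169
(one optimal route: (-3, -3, -2, -12, 7) → (-6, -1, 2, -7, 0) → (-6, 8, 10, 4, -9) → (9, 3, 4, -2, -9) → (2, -1, -5, 12, 6) → (11, 7, -12, 8, 8))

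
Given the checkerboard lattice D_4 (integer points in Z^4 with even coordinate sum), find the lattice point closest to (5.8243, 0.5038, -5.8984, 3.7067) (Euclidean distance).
(6, 0, -6, 4)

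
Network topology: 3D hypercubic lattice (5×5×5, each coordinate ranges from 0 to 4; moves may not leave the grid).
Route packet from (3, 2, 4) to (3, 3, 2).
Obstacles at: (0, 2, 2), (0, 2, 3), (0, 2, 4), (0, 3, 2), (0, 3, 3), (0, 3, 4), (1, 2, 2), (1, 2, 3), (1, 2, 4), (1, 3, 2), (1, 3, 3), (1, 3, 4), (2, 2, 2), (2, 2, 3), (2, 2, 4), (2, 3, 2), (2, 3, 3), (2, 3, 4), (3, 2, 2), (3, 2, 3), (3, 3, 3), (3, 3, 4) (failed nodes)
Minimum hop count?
5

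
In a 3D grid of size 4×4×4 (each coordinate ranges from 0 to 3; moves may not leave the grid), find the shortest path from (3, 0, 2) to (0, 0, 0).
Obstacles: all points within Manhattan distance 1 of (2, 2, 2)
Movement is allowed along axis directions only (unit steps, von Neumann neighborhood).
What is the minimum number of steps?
5
(one shortest path: (3, 0, 2) → (2, 0, 2) → (1, 0, 2) → (0, 0, 2) → (0, 0, 1) → (0, 0, 0))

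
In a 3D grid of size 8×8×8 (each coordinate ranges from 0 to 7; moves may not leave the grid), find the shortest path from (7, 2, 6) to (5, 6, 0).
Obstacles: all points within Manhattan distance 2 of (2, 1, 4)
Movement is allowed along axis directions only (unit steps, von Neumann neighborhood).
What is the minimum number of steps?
12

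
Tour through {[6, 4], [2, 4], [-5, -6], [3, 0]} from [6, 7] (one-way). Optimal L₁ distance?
26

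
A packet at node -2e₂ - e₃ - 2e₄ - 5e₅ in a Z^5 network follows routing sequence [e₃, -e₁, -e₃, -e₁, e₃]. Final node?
(-2, -2, 0, -2, -5)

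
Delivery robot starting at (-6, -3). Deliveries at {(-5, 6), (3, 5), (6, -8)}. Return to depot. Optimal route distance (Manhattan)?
52
(one optimal route: (-6, -3) → (-5, 6) → (3, 5) → (6, -8) → (-6, -3))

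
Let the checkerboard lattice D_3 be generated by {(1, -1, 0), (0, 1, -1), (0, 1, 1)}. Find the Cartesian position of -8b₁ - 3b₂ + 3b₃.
(-8, 8, 6)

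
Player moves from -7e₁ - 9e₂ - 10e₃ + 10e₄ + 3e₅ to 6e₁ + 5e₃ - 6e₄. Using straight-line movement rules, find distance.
27.2029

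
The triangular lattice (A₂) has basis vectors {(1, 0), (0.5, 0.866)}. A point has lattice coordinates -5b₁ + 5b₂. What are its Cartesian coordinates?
(-2.5, 4.33)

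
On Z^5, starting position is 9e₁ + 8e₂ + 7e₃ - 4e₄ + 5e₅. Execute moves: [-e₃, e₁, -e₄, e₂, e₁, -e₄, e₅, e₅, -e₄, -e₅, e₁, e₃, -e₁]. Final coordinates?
(11, 9, 7, -7, 6)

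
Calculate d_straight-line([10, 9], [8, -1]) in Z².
10.198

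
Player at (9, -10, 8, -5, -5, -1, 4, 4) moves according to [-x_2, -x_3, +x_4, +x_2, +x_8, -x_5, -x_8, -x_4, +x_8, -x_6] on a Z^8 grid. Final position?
(9, -10, 7, -5, -6, -2, 4, 5)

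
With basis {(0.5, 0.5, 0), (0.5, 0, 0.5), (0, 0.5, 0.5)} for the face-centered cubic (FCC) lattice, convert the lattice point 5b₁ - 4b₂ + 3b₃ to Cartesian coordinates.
(0.5, 4, -0.5)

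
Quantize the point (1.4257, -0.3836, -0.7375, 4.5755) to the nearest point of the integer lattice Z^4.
(1, 0, -1, 5)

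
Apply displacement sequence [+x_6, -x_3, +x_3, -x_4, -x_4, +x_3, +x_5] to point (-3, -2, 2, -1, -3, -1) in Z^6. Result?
(-3, -2, 3, -3, -2, 0)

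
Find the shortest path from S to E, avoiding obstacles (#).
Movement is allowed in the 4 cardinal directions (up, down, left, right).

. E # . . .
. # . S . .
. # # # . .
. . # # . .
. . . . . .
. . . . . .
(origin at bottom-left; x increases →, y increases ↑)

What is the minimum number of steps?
13
(one shortest path: (3, 4) → (4, 4) → (4, 3) → (4, 2) → (4, 1) → (3, 1) → (2, 1) → (1, 1) → (0, 1) → (0, 2) → (0, 3) → (0, 4) → (0, 5) → (1, 5))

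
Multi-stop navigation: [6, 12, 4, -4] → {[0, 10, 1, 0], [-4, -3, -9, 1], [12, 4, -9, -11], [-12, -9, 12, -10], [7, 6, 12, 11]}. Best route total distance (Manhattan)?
179
(one optimal route: (6, 12, 4, -4) → (0, 10, 1, 0) → (7, 6, 12, 11) → (12, 4, -9, -11) → (-4, -3, -9, 1) → (-12, -9, 12, -10))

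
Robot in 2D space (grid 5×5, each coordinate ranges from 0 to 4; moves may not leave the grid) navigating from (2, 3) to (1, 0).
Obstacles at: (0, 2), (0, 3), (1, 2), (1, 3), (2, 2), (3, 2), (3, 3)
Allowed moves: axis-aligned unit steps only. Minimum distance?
10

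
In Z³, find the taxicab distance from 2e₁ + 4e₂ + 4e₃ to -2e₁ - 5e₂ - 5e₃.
22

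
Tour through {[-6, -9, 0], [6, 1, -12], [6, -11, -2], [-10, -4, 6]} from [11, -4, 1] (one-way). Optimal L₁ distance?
76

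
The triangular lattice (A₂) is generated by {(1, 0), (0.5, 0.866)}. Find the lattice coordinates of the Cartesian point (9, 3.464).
7b₁ + 4b₂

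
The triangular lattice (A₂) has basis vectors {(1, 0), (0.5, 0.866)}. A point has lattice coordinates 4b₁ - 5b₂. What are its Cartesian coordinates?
(1.5, -4.33)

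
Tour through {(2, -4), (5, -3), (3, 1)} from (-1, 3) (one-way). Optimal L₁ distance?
16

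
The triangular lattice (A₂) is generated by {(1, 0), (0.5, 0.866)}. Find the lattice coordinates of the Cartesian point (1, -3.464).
3b₁ - 4b₂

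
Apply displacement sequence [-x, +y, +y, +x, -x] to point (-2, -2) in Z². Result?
(-3, 0)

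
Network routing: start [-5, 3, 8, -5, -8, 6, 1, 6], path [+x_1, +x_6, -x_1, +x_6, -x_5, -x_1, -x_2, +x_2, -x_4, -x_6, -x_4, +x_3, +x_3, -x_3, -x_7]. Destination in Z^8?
(-6, 3, 9, -7, -9, 7, 0, 6)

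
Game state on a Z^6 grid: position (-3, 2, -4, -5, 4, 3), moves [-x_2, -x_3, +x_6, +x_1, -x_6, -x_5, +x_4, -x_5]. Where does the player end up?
(-2, 1, -5, -4, 2, 3)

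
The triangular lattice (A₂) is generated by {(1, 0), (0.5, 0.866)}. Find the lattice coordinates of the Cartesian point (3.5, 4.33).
b₁ + 5b₂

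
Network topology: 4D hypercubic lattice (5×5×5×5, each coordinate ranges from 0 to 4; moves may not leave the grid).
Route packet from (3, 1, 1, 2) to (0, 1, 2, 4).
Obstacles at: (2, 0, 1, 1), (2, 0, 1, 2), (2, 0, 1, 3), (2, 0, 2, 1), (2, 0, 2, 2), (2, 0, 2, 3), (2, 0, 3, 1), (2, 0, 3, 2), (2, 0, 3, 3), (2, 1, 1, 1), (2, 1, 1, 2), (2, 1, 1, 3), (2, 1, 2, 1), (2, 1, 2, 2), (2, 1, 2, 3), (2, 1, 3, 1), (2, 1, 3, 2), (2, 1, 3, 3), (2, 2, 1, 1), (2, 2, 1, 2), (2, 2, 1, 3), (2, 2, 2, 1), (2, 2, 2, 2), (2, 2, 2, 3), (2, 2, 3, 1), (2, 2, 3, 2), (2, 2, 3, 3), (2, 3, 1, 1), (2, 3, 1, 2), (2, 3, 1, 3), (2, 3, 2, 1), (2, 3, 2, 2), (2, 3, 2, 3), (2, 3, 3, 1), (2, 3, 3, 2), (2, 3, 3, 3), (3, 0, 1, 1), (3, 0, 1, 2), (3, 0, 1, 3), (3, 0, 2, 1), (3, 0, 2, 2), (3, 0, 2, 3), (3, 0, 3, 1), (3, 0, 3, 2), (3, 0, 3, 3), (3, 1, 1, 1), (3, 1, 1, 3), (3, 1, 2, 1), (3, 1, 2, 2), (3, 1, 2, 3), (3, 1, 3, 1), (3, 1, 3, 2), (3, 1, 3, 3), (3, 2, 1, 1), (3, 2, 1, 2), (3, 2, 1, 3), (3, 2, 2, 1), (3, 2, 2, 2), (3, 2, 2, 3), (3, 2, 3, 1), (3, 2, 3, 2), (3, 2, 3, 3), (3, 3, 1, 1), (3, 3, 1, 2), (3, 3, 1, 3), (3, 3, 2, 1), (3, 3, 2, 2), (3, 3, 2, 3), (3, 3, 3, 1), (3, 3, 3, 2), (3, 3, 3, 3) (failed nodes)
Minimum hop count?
8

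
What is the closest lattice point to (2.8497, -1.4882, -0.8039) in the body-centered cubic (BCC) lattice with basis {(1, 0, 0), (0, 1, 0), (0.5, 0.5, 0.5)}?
(2.5, -1.5, -0.5)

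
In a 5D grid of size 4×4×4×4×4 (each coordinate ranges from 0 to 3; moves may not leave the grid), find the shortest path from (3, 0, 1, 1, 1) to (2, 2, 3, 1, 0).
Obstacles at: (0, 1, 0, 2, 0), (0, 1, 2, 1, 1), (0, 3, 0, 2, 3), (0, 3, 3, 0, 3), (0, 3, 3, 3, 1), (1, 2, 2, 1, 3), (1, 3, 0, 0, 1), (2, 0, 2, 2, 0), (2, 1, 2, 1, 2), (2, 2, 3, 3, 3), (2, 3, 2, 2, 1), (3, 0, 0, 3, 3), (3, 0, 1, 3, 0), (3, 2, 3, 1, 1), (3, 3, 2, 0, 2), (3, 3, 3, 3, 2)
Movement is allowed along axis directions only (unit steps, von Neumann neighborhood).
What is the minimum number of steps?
6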